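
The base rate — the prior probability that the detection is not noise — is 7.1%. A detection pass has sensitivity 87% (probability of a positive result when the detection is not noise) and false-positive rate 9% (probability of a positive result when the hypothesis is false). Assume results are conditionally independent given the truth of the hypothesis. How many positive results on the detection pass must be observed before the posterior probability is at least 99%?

4

Prior odds = 0.071/0.929 = 71/929.
Likelihood ratio of a positive result = 0.87/0.09 = 29/3.
Target odds: 0.99 ÷ 0.01 = 99.
Need (71/929) × (29/3)ⁿ ≥ 99, i.e. (29/3)ⁿ ≥ 91971/71.
(29/3)³ = 24389/27 falls short of 91971/71 but (29/3)⁴ = 707281/81 reaches it, so n = 4.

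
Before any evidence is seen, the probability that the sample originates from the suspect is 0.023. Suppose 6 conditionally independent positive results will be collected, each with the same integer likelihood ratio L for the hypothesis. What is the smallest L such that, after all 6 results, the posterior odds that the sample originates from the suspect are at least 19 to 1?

Prior odds = 0.023/0.977 = 23/977.
Target odds = 19.
Need L⁶ ≥ 19 ÷ (23/977) = 18563/23.
3⁶ = 729 < 18563/23 ≤ 4096 = 4⁶, so L = 4.

4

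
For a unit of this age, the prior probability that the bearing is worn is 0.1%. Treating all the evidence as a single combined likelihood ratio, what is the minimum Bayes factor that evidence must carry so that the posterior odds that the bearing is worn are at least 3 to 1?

2997

Prior odds = 0.001/0.999 = 1/999.
Target odds = 3.
Required Bayes factor = 3 ÷ (1/999) = 2997.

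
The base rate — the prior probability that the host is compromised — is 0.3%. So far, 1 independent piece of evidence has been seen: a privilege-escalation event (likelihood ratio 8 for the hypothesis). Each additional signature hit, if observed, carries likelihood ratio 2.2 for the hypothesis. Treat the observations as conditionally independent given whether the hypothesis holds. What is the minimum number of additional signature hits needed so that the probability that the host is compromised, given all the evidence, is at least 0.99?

Prior odds = 0.003/0.997 = 3/997.
Bayes factor of the evidence already in hand = 8.
Odds after that evidence = (3/997) × 8 = 24/997.
Target odds = 0.99/0.01 = 99.
Need 2.2ⁿ ≥ 99 ÷ (24/997) = 4112.625.
2.2¹⁰ ≈2655.99 falls short of 4112.625 but 2.2¹¹ ≈5843.18 reaches it, so n = 11.

11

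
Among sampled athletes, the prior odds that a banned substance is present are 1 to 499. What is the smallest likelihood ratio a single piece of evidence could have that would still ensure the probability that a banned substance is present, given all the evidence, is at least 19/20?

Prior odds = 1/499.
Target odds = 0.95/0.05 = 19.
Required Bayes factor = 19 ÷ (1/499) = 9481.

9481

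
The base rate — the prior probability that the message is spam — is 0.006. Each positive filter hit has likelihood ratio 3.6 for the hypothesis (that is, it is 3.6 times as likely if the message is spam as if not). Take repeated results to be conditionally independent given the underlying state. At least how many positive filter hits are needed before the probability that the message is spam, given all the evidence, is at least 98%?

8

Prior odds = 0.006/0.994 = 3/497.
Likelihood ratio per positive filter hit = 3.6.
Target posterior odds = 0.98/0.02 = 49.
Require 3.6ⁿ ≥ 49 ÷ (3/497) = 24353/3.
3.6⁷ = 612220032/78125 falls short of 24353/3 but 3.6⁸ ≈28211.1 reaches it, so n = 8.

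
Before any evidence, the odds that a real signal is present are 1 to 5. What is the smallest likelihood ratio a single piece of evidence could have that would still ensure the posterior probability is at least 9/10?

45

Prior odds = 0.2.
Target odds = 0.9/0.1 = 9.
Required Bayes factor = 9 ÷ 0.2 = 45.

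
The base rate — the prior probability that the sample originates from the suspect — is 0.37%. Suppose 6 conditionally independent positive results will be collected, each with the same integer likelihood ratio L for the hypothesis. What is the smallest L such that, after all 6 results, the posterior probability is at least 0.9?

Prior odds = 0.0037/0.9963 = 37/9963.
Target odds = 0.9/0.1 = 9.
Need L⁶ ≥ 9 ÷ (37/9963) = 89667/37.
3⁶ = 729 < 89667/37 ≤ 4096 = 4⁶, so L = 4.

4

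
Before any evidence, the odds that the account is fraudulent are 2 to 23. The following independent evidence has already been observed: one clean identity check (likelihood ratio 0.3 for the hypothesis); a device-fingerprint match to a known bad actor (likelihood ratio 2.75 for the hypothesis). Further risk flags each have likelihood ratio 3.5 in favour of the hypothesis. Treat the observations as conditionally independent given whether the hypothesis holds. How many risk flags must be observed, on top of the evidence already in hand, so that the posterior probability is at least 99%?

6

Prior odds = 2/23.
Combined Bayes factor of the evidence already in hand = 0.3 × 2.75 = 0.825.
Odds after that evidence = (2/23) × 0.825 = 33/460.
Target odds = 0.99/0.01 = 99.
Need 3.5ⁿ ≥ 99 ÷ (33/460) = 1380.
3.5⁵ = 525.21875 falls short of 1380 but 3.5⁶ = 1838.265625 reaches it, so n = 6.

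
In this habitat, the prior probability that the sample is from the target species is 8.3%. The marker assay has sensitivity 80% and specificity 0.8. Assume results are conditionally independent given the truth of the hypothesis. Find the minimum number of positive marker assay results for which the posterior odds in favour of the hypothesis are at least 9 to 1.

Prior odds: 0.083 ÷ 0.917 = 83/917.
False-positive rate = 1 − 0.8 = 0.2; likelihood ratio of a positive = 0.8/0.2 = 4.
Target odds = 9.
Need (83/917) × 4ⁿ ≥ 9, i.e. 4ⁿ ≥ 8253/83.
4³ = 64 falls short of 8253/83 but 4⁴ = 256 reaches it, so n = 4.

4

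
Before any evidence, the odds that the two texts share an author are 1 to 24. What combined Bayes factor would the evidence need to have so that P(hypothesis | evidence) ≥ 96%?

576

Prior odds = 1/24.
Target odds = 0.96/0.04 = 24.
Required Bayes factor = 24 ÷ (1/24) = 576.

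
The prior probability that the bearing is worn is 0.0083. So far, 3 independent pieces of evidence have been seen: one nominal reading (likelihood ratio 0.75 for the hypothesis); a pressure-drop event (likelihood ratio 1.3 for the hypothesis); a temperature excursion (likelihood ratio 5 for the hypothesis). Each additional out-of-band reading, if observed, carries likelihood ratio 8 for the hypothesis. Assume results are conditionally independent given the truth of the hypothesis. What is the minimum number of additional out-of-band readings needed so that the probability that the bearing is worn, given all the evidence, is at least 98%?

Prior odds = 0.0083/0.9917 = 83/9917.
Combined Bayes factor of the evidence already in hand = 0.75 × 1.3 × 5 = 4.875.
Odds after that evidence = (83/9917) × 4.875 = 3237/79336.
Target odds = 0.98/0.02 = 49.
Need 8ⁿ ≥ 49 ÷ (3237/79336) = 3887464/3237.
8³ = 512 falls short of 3887464/3237 but 8⁴ = 4096 reaches it, so n = 4.

4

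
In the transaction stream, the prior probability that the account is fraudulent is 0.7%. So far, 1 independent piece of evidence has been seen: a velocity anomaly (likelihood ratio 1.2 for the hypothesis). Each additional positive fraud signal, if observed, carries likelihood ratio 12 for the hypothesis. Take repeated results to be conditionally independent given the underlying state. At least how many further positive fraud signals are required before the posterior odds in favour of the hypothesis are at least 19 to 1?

4

Prior odds = 0.007/0.993 = 7/993.
Bayes factor of the evidence already in hand = 1.2.
Odds after that evidence = (7/993) × 1.2 = 14/1655.
Target odds = 19.
Need 12ⁿ ≥ 19 ÷ (14/1655) = 31445/14.
12³ = 1728 falls short of 31445/14 but 12⁴ = 20736 reaches it, so n = 4.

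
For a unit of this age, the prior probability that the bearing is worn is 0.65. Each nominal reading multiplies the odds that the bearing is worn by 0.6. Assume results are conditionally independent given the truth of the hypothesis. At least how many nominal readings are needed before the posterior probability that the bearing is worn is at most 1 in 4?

Prior odds: 0.65 ÷ 0.35 = 13/7.
Likelihood ratio per nominal reading = 0.6.
Target odds: 0.25 ÷ 0.75 = 1/3.
Require 0.6ⁿ ≤ 1/3 ÷ (13/7) = 7/39.
0.6³ = 0.216 is still above 7/39 but 0.6⁴ = 0.1296 is at or below it, so n = 4.

4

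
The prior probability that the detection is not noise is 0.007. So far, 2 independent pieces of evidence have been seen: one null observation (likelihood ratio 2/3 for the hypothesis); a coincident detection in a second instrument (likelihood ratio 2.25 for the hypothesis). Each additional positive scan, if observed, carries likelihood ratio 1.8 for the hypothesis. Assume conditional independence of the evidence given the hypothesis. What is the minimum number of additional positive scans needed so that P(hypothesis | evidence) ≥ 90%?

12

Prior odds = 0.007/0.993 = 7/993.
Combined Bayes factor of the evidence already in hand = (2/3) × 2.25 = 1.5.
Odds after that evidence = (7/993) × 1.5 = 7/662.
Target odds = 0.9/0.1 = 9.
Need 1.8ⁿ ≥ 9 ÷ (7/662) = 5958/7.
1.8¹¹ ≈642.684 falls short of 5958/7 but 1.8¹² ≈1156.83 reaches it, so n = 12.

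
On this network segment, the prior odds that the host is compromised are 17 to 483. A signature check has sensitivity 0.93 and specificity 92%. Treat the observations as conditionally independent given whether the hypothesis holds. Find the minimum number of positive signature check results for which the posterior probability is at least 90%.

Prior odds = 17/483.
False-positive rate = 1 − 0.92 = 0.08; likelihood ratio of a positive = 0.93/0.08 = 11.625.
Target odds: 0.9 ÷ 0.1 = 9.
Need (17/483) × 11.625ⁿ ≥ 9, i.e. 11.625ⁿ ≥ 4347/17.
11.625² = 135.140625 falls short of 4347/17 but 11.625³ = 804357/512 reaches it, so n = 3.

3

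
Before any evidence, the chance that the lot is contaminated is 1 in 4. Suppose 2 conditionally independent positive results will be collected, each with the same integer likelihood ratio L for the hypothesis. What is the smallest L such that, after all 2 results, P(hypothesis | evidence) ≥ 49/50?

Prior odds = 0.25/0.75 = 1/3.
Target odds = 0.98/0.02 = 49.
Need L² ≥ 49 ÷ (1/3) = 147.
12² = 144 < 147 ≤ 169 = 13², so L = 13.

13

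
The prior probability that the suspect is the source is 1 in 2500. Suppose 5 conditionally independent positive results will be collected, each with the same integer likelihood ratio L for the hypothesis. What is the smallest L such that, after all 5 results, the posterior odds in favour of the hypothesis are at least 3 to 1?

Prior odds = 0.0004/0.9996 = 1/2499.
Target odds = 3.
Need L⁵ ≥ 3 ÷ (1/2499) = 7497.
5⁵ = 3125 < 7497 ≤ 7776 = 6⁵, so L = 6.

6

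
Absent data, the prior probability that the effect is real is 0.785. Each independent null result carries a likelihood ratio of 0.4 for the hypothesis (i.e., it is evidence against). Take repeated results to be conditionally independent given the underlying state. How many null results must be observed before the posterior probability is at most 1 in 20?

Prior odds = 0.785/0.215 = 157/43.
Likelihood ratio per null result = 0.4.
Target odds: 0.05 ÷ 0.95 = 1/19.
Need (157/43) × 0.4ⁿ ≤ 1/19, i.e. 0.4ⁿ ≤ 43/2983.
0.4⁴ = 0.0256 is still above 43/2983 but 0.4⁵ = 0.01024 is at or below it, so n = 5.

5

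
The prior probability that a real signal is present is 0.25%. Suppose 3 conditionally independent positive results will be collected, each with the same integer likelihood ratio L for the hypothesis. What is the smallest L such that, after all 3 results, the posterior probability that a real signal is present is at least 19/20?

Prior odds = 0.0025/0.9975 = 1/399.
Target odds = 0.95/0.05 = 19.
Need L³ ≥ 19 ÷ (1/399) = 7581.
19³ = 6859 < 7581 ≤ 8000 = 20³, so L = 20.

20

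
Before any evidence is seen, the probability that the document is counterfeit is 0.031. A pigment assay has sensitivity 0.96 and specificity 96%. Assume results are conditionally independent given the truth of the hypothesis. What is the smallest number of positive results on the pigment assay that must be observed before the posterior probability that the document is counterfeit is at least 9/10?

Prior odds: 0.031 ÷ 0.969 = 31/969.
False-positive rate = 1 − 0.96 = 0.04; likelihood ratio of a positive = 0.96/0.04 = 24.
Target odds: 0.9 ÷ 0.1 = 9.
Require 24ⁿ ≥ 9 ÷ (31/969) = 8721/31.
24¹ = 24 falls short of 8721/31 but 24² = 576 reaches it, so n = 2.

2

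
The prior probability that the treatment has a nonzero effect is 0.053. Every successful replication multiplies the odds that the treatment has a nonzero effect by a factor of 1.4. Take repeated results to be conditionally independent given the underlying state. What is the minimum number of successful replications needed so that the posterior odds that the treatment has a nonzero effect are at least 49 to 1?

21

Prior odds: 0.053 ÷ 0.947 = 53/947.
Likelihood ratio per successful replication = 1.4.
Target odds = 49.
Need (53/947) × 1.4ⁿ ≥ 49, i.e. 1.4ⁿ ≥ 46403/53.
1.4²⁰ ≈836.683 falls short of 46403/53 but 1.4²¹ ≈1171.36 reaches it, so n = 21.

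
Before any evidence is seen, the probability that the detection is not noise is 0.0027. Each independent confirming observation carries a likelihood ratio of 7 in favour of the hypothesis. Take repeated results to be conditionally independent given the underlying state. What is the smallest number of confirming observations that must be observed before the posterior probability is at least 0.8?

4

Prior odds = 0.0027/0.9973 = 27/9973.
Likelihood ratio per confirming observation = 7.
Target posterior odds = 0.8/0.2 = 4.
Require 7ⁿ ≥ 4 ÷ (27/9973) = 39892/27.
7³ = 343 falls short of 39892/27 but 7⁴ = 2401 reaches it, so n = 4.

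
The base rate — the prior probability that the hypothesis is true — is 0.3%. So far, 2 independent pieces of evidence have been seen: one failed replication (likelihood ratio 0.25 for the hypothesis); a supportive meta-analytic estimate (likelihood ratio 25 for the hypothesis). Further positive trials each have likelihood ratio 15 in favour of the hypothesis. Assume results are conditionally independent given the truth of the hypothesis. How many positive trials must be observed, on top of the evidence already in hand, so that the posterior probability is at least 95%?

3

Prior odds = 0.003/0.997 = 3/997.
Combined Bayes factor of the evidence already in hand = 0.25 × 25 = 6.25.
Odds after that evidence = (3/997) × 6.25 = 75/3988.
Target odds = 0.95/0.05 = 19.
Need 15ⁿ ≥ 19 ÷ (75/3988) = 75772/75.
15² = 225 falls short of 75772/75 but 15³ = 3375 reaches it, so n = 3.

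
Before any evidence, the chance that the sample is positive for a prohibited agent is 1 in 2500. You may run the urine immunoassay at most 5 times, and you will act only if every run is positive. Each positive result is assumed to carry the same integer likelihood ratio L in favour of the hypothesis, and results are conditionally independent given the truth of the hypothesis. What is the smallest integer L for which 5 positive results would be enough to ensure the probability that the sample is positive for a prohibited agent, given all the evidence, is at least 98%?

Prior odds = 0.0004/0.9996 = 1/2499.
Target odds = 0.98/0.02 = 49.
Need L⁵ ≥ 49 ÷ (1/2499) = 122451.
10⁵ = 100000 < 122451 ≤ 161051 = 11⁵, so L = 11.

11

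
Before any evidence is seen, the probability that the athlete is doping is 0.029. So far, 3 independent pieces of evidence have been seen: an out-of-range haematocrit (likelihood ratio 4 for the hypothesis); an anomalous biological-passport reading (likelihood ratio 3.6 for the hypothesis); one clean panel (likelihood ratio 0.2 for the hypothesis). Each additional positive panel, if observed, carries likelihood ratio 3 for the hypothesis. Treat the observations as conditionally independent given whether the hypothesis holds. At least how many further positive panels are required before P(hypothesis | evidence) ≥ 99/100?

7

Prior odds = 0.029/0.971 = 29/971.
Combined Bayes factor of the evidence already in hand = 4 × 3.6 × 0.2 = 2.88.
Odds after that evidence = (29/971) × 2.88 = 2088/24275.
Target odds = 0.99/0.01 = 99.
Need 3ⁿ ≥ 99 ÷ (2088/24275) = 267025/232.
3⁶ = 729 falls short of 267025/232 but 3⁷ = 2187 reaches it, so n = 7.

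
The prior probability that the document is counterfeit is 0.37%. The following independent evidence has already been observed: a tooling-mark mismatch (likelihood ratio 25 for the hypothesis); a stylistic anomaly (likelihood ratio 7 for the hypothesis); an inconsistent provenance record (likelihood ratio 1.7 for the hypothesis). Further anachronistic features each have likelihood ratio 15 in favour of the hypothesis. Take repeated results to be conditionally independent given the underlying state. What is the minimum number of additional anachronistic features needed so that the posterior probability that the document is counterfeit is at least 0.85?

1

Prior odds = 0.0037/0.9963 = 37/9963.
Combined Bayes factor of the evidence already in hand = 25 × 7 × 1.7 = 297.5.
Odds after that evidence = (37/9963) × 297.5 = 22015/19926.
Target odds = 0.85/0.15 = 17/3.
Need 15ⁿ ≥ 17/3 ÷ (22015/19926) = 6642/1295.
15¹ = 15, which meets the required 6642/1295; so n = 1.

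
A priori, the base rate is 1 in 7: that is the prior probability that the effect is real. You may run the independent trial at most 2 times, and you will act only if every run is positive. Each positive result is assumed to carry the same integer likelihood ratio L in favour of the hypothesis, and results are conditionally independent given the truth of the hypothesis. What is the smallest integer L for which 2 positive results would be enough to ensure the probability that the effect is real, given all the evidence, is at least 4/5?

Prior odds = (1/7)/(6/7) = 1/6.
Target odds = 0.8/0.2 = 4.
Need L² ≥ 4 ÷ (1/6) = 24.
4² = 16 < 24 ≤ 25 = 5², so L = 5.

5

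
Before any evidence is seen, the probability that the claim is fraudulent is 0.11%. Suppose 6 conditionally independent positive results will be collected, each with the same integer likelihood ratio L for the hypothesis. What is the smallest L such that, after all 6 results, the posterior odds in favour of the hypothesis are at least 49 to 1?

Prior odds = 0.0011/0.9989 = 11/9989.
Target odds = 49.
Need L⁶ ≥ 49 ÷ (11/9989) = 489461/11.
5⁶ = 15625 < 489461/11 ≤ 46656 = 6⁶, so L = 6.

6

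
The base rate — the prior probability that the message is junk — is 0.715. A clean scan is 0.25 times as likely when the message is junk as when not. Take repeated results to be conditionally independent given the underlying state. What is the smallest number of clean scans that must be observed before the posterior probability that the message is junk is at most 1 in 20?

3

Prior odds: 0.715 ÷ 0.285 = 143/57.
Likelihood ratio per clean scan = 0.25.
Target odds: 0.05 ÷ 0.95 = 1/19.
Need (143/57) × 0.25ⁿ ≤ 1/19, i.e. 0.25ⁿ ≤ 3/143.
0.25² = 0.0625 is still above 3/143 but 0.25³ = 0.015625 is at or below it, so n = 3.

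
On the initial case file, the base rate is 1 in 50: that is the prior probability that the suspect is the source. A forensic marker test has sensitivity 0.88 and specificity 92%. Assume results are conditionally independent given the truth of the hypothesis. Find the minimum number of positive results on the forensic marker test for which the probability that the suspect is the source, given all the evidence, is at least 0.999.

Prior odds: 0.02 ÷ 0.98 = 1/49.
False-positive rate = 1 − 0.92 = 0.08; likelihood ratio of a positive = 0.88/0.08 = 11.
Target posterior odds = 0.999/0.001 = 999.
Require 11ⁿ ≥ 999 ÷ (1/49) = 48951.
11⁴ = 14641 falls short of 48951 but 11⁵ = 161051 reaches it, so n = 5.

5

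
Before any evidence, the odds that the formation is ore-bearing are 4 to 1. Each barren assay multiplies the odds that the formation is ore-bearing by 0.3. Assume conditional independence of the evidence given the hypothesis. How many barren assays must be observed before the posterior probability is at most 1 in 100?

Prior odds = 4.
Likelihood ratio per barren assay = 0.3.
Target odds: 0.01 ÷ 0.99 = 1/99.
Require 0.3ⁿ ≤ 1/99 ÷ 4 = 1/396.
0.3⁴ = 0.0081 is still above 1/396 but 0.3⁵ = 243/100000 is at or below it, so n = 5.

5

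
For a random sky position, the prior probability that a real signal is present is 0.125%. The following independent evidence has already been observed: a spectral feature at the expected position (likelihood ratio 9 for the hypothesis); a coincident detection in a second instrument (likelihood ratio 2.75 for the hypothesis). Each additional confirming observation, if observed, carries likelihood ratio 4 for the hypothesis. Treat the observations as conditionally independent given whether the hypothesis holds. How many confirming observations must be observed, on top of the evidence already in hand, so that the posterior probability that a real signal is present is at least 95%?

5

Prior odds = 0.00125/0.99875 = 1/799.
Combined Bayes factor of the evidence already in hand = 9 × 2.75 = 24.75.
Odds after that evidence = (1/799) × 24.75 = 99/3196.
Target odds = 0.95/0.05 = 19.
Need 4ⁿ ≥ 19 ÷ (99/3196) = 60724/99.
4⁴ = 256 falls short of 60724/99 but 4⁵ = 1024 reaches it, so n = 5.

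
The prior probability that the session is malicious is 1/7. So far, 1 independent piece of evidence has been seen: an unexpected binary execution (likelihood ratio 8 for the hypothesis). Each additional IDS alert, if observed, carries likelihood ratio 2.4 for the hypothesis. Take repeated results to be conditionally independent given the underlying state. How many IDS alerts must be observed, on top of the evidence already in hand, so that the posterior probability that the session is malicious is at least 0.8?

Prior odds = (1/7)/(6/7) = 1/6.
Bayes factor of the evidence already in hand = 8.
Odds after that evidence = (1/6) × 8 = 4/3.
Target odds = 0.8/0.2 = 4.
Need 2.4ⁿ ≥ 4 ÷ (4/3) = 3.
2.4¹ = 2.4 falls short of 3 but 2.4² = 5.76 reaches it, so n = 2.

2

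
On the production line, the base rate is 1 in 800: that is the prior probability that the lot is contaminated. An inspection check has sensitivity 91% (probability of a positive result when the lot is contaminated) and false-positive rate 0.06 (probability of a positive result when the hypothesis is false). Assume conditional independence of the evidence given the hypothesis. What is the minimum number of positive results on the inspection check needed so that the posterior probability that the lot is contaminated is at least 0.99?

5

Prior odds: 0.00125 ÷ 0.99875 = 1/799.
Likelihood ratio of a positive result = 0.91/0.06 = 91/6.
Target odds: 0.99 ÷ 0.01 = 99.
Require (91/6)ⁿ ≥ 99 ÷ (1/799) = 79101.
(91/6)⁴ = 68574961/1296 falls short of 79101 but (91/6)⁵ ≈802510 reaches it, so n = 5.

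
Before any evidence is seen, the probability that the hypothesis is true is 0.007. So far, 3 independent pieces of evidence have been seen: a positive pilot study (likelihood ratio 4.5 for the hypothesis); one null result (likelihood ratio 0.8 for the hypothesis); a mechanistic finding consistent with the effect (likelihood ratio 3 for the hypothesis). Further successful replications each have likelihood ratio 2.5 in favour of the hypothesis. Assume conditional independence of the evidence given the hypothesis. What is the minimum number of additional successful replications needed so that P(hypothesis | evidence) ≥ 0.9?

Prior odds = 0.007/0.993 = 7/993.
Combined Bayes factor of the evidence already in hand = 4.5 × 0.8 × 3 = 10.8.
Odds after that evidence = (7/993) × 10.8 = 126/1655.
Target odds = 0.9/0.1 = 9.
Need 2.5ⁿ ≥ 9 ÷ (126/1655) = 1655/14.
2.5⁵ = 97.65625 falls short of 1655/14 but 2.5⁶ = 244.140625 reaches it, so n = 6.

6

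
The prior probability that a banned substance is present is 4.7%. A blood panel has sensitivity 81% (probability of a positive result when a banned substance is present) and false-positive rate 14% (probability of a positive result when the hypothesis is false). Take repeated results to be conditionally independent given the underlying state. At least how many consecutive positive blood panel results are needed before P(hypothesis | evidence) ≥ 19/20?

Prior odds: 0.047 ÷ 0.953 = 47/953.
Likelihood ratio of a positive result = 0.81/0.14 = 81/14.
Target odds: 0.95 ÷ 0.05 = 19.
Require (81/14)ⁿ ≥ 19 ÷ (47/953) = 18107/47.
(81/14)³ = 531441/2744 falls short of 18107/47 but (81/14)⁴ = 43046721/38416 reaches it, so n = 4.

4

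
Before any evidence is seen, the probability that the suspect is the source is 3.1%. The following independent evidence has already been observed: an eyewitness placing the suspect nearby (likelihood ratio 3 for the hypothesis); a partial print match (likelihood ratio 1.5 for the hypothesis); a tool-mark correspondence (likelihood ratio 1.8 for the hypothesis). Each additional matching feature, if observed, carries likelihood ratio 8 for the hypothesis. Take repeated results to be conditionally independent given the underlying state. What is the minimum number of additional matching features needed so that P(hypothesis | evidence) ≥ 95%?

3

Prior odds = 0.031/0.969 = 31/969.
Combined Bayes factor of the evidence already in hand = 3 × 1.5 × 1.8 = 8.1.
Odds after that evidence = (31/969) × 8.1 = 837/3230.
Target odds = 0.95/0.05 = 19.
Need 8ⁿ ≥ 19 ÷ (837/3230) = 61370/837.
8² = 64 falls short of 61370/837 but 8³ = 512 reaches it, so n = 3.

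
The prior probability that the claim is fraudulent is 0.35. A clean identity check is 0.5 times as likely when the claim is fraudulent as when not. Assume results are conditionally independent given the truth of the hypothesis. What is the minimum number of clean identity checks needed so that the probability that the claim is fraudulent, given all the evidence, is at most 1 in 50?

Prior odds: 0.35 ÷ 0.65 = 7/13.
Likelihood ratio per clean identity check = 0.5.
Target odds: 0.02 ÷ 0.98 = 1/49.
Require 0.5ⁿ ≤ 1/49 ÷ (7/13) = 13/343.
0.5⁴ = 0.0625 is still above 13/343 but 0.5⁵ = 0.03125 is at or below it, so n = 5.

5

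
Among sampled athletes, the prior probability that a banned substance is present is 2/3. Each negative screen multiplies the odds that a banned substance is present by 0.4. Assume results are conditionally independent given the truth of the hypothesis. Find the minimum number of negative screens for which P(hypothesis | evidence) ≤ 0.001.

9

Prior odds = (2/3)/(1/3) = 2.
Likelihood ratio per negative screen = 0.4.
Target odds: 0.001 ÷ 0.999 = 1/999.
Need 2 × 0.4ⁿ ≤ 1/999, i.e. 0.4ⁿ ≤ 1/1998.
0.4⁸ = 256/390625 is still above 1/1998 but 0.4⁹ = 512/1953125 is at or below it, so n = 9.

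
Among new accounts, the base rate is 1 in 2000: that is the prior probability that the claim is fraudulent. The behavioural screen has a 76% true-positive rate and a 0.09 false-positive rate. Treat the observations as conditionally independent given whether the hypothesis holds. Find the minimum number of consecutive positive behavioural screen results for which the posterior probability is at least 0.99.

Prior odds: 0.0005 ÷ 0.9995 = 1/1999.
Likelihood ratio of a positive result = 0.76/0.09 = 76/9.
Target odds: 0.99 ÷ 0.01 = 99.
Require (76/9)ⁿ ≥ 99 ÷ (1/1999) = 197901.
(76/9)⁵ ≈42939.3 falls short of 197901 but (76/9)⁶ ≈362599 reaches it, so n = 6.

6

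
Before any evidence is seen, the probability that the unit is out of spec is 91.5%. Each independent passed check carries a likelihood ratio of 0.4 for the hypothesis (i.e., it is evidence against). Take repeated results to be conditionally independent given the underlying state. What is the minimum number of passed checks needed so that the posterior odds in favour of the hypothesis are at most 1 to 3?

Prior odds = 0.915/0.085 = 183/17.
Likelihood ratio per passed check = 0.4.
Target odds = 1/3.
Require 0.4ⁿ ≤ 1/3 ÷ (183/17) = 17/549.
0.4³ = 0.064 is still above 17/549 but 0.4⁴ = 0.0256 is at or below it, so n = 4.

4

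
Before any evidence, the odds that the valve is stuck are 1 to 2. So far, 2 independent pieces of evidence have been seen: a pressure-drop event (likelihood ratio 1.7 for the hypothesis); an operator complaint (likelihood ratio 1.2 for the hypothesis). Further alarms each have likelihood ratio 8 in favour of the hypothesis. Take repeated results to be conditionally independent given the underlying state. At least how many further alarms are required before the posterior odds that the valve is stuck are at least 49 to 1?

2

Prior odds = 0.5.
Combined Bayes factor of the evidence already in hand = 1.7 × 1.2 = 2.04.
Odds after that evidence = 0.5 × 2.04 = 1.02.
Target odds = 49.
Need 8ⁿ ≥ 49 ÷ 1.02 = 2450/51.
8¹ = 8 falls short of 2450/51 but 8² = 64 reaches it, so n = 2.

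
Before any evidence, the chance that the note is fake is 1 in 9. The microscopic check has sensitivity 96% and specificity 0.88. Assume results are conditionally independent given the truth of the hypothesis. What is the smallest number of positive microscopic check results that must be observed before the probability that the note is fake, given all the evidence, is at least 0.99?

Prior odds = (1/9)/(8/9) = 0.125.
False-positive rate = 1 − 0.88 = 0.12; likelihood ratio of a positive = 0.96/0.12 = 8.
Target posterior odds = 0.99/0.01 = 99.
Need 0.125 × 8ⁿ ≥ 99, i.e. 8ⁿ ≥ 792.
8³ = 512 falls short of 792 but 8⁴ = 4096 reaches it, so n = 4.

4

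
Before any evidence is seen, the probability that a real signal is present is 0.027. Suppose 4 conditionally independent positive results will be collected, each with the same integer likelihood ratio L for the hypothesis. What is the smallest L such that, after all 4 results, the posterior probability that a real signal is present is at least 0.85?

4

Prior odds = 0.027/0.973 = 27/973.
Target odds = 0.85/0.15 = 17/3.
Need L⁴ ≥ 17/3 ÷ (27/973) = 16541/81.
3⁴ = 81 < 16541/81 ≤ 256 = 4⁴, so L = 4.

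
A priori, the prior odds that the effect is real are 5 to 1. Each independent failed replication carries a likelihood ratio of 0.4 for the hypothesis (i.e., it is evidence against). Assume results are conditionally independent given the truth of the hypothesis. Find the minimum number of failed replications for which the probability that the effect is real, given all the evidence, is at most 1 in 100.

7

Prior odds = 5.
Likelihood ratio per failed replication = 0.4.
Target posterior odds = 0.01/0.99 = 1/99.
Require 0.4ⁿ ≤ 1/99 ÷ 5 = 1/495.
0.4⁶ = 64/15625 is still above 1/495 but 0.4⁷ = 128/78125 is at or below it, so n = 7.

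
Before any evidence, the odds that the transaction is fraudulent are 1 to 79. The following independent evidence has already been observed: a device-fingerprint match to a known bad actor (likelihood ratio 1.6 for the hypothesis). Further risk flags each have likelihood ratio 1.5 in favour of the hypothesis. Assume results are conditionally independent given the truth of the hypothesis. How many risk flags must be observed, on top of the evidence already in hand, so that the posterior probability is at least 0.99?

21

Prior odds = 1/79.
Bayes factor of the evidence already in hand = 1.6.
Odds after that evidence = (1/79) × 1.6 = 8/395.
Target odds = 0.99/0.01 = 99.
Need 1.5ⁿ ≥ 99 ÷ (8/395) = 4888.125.
1.5²⁰ ≈3325.26 falls short of 4888.125 but 1.5²¹ ≈4987.89 reaches it, so n = 21.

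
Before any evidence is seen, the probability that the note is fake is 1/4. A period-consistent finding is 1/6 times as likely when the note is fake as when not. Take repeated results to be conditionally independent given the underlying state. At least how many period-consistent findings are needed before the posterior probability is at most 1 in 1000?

Prior odds: 0.25 ÷ 0.75 = 1/3.
Likelihood ratio per period-consistent finding = 1/6.
Target odds: 0.001 ÷ 0.999 = 1/999.
Need (1/3) × (1/6)ⁿ ≤ 1/999, i.e. (1/6)ⁿ ≤ 1/333.
(1/6)³ = 1/216 is still above 1/333 but (1/6)⁴ = 1/1296 is at or below it, so n = 4.

4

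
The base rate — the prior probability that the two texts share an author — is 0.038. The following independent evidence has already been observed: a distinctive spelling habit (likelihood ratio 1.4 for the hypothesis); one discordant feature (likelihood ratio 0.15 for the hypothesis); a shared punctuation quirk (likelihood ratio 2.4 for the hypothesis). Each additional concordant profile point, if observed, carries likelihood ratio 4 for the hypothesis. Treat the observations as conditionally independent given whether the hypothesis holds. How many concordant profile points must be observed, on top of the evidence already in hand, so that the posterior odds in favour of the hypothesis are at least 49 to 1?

Prior odds = 0.038/0.962 = 19/481.
Combined Bayes factor of the evidence already in hand = 1.4 × 0.15 × 2.4 = 0.504.
Odds after that evidence = (19/481) × 0.504 = 1197/60125.
Target odds = 49.
Need 4ⁿ ≥ 49 ÷ (1197/60125) = 420875/171.
4⁵ = 1024 falls short of 420875/171 but 4⁶ = 4096 reaches it, so n = 6.

6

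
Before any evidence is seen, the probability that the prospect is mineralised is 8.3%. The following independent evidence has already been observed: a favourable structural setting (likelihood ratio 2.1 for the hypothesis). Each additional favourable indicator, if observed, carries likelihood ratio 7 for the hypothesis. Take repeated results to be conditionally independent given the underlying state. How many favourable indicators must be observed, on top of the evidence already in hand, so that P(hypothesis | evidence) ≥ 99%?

4

Prior odds = 0.083/0.917 = 83/917.
Bayes factor of the evidence already in hand = 2.1.
Odds after that evidence = (83/917) × 2.1 = 249/1310.
Target odds = 0.99/0.01 = 99.
Need 7ⁿ ≥ 99 ÷ (249/1310) = 43230/83.
7³ = 343 falls short of 43230/83 but 7⁴ = 2401 reaches it, so n = 4.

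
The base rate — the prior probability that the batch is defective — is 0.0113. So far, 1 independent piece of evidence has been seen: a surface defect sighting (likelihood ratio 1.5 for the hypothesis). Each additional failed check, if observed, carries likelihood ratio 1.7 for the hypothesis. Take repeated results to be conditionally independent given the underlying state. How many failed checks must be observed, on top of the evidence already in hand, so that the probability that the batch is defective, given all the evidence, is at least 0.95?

Prior odds = 0.0113/0.9887 = 113/9887.
Bayes factor of the evidence already in hand = 1.5.
Odds after that evidence = (113/9887) × 1.5 = 339/19774.
Target odds = 0.95/0.05 = 19.
Need 1.7ⁿ ≥ 19 ÷ (339/19774) = 375706/339.
1.7¹³ ≈990.458 falls short of 375706/339 but 1.7¹⁴ ≈1683.78 reaches it, so n = 14.

14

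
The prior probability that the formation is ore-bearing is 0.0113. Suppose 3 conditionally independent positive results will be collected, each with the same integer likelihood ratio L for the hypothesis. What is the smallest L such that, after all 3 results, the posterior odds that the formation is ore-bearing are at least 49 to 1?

Prior odds = 0.0113/0.9887 = 113/9887.
Target odds = 49.
Need L³ ≥ 49 ÷ (113/9887) = 484463/113.
16³ = 4096 < 484463/113 ≤ 4913 = 17³, so L = 17.

17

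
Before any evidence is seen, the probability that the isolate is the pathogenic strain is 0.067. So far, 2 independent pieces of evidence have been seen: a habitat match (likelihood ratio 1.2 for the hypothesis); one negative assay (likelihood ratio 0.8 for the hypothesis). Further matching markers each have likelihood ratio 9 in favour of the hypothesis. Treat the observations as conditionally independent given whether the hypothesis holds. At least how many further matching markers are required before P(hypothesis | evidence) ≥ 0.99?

Prior odds = 0.067/0.933 = 67/933.
Combined Bayes factor of the evidence already in hand = 1.2 × 0.8 = 0.96.
Odds after that evidence = (67/933) × 0.96 = 536/7775.
Target odds = 0.99/0.01 = 99.
Need 9ⁿ ≥ 99 ÷ (536/7775) = 769725/536.
9³ = 729 falls short of 769725/536 but 9⁴ = 6561 reaches it, so n = 4.

4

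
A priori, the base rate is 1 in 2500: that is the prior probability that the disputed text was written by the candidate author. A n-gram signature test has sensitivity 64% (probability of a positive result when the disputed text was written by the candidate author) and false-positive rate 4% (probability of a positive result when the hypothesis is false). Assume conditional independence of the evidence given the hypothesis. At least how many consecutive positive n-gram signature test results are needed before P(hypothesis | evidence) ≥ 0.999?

Prior odds = 0.0004/0.9996 = 1/2499.
Likelihood ratio of a positive result = 0.64/0.04 = 16.
Target posterior odds = 0.999/0.001 = 999.
Need (1/2499) × 16ⁿ ≥ 999, i.e. 16ⁿ ≥ 2496501.
16⁵ = 1048576 falls short of 2496501 but 16⁶ = 16777216 reaches it, so n = 6.

6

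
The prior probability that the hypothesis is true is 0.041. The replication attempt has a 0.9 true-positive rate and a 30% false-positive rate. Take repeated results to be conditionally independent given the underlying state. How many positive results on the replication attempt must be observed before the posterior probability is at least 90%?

Prior odds: 0.041 ÷ 0.959 = 41/959.
Likelihood ratio of a positive result = 0.9/0.3 = 3.
Target odds: 0.9 ÷ 0.1 = 9.
Require 3ⁿ ≥ 9 ÷ (41/959) = 8631/41.
3⁴ = 81 falls short of 8631/41 but 3⁵ = 243 reaches it, so n = 5.

5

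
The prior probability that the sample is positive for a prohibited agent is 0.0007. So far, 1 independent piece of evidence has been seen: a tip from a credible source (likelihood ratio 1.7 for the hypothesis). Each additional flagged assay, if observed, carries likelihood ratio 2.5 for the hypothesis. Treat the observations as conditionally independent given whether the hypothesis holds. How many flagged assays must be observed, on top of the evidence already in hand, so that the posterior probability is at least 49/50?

Prior odds = 0.0007/0.9993 = 7/9993.
Bayes factor of the evidence already in hand = 1.7.
Odds after that evidence = (7/9993) × 1.7 = 119/99930.
Target odds = 0.98/0.02 = 49.
Need 2.5ⁿ ≥ 49 ÷ (119/99930) = 699510/17.
2.5¹¹ = 48828125/2048 falls short of 699510/17 but 2.5¹² = 244140625/4096 reaches it, so n = 12.

12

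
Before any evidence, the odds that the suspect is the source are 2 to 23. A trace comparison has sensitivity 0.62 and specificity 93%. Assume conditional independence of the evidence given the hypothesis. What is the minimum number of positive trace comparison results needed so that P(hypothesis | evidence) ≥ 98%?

Prior odds = 2/23.
False-positive rate = 1 − 0.93 = 0.07; likelihood ratio of a positive = 0.62/0.07 = 62/7.
Target posterior odds = 0.98/0.02 = 49.
Require (62/7)ⁿ ≥ 49 ÷ (2/23) = 563.5.
(62/7)² = 3844/49 falls short of 563.5 but (62/7)³ = 238328/343 reaches it, so n = 3.

3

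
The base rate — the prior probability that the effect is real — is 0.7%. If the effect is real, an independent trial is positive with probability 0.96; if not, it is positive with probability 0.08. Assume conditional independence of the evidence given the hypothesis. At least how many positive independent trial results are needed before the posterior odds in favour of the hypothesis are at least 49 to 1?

Prior odds: 0.007 ÷ 0.993 = 7/993.
Likelihood ratio of a positive = 0.96/0.08 = 12.
Target odds = 49.
Need (7/993) × 12ⁿ ≥ 49, i.e. 12ⁿ ≥ 6951.
12³ = 1728 falls short of 6951 but 12⁴ = 20736 reaches it, so n = 4.

4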